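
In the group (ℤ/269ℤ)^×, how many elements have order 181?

0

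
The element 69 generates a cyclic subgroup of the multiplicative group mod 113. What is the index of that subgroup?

ord(69) | φ(113) = 113 − 1 = 112 = 2^4 · 7.
Divisors of 112: 1, 2, 4, 7, 8, 14, 16, 28, 56, 112.
Evaluate successive powers at the divisors of 112:
69^1 ≡ 69 (mod 113)
69^2 ≡ 15 (mod 113)
69^4 ≡ 112 (mod 113)
69^7 ≡ 95 (mod 113)
69^8 ≡ 1 (mod 113) ✓
Thus |⟨69⟩| = ord(69) = 8.
The index is φ(113) / ord(69) = 112 / 8 = 14.

14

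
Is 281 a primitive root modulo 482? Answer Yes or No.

φ(482) = φ(2)·φ(241) = 1·240 = 240 = 2^4 · 3 · 5.
281 is a primitive root mod 482 iff 281^(φ(482)/q) ≢ 1 for every prime q | φ(482), i.e. q ∈ {2, 3, 5}.
281^120 ≡ 1 (mod 482)  [q = 2: ≡ 1 ✗]
281^80 ≡ 1 (mod 482)  [q = 3: ≡ 1 ✗]
281^48 ≡ 205 (mod 482)  [q = 5: ≢ 1 ✓]
281^120 ≡ 1 shows ord(281) | 120, strictly less than φ(482); not a primitive root.

No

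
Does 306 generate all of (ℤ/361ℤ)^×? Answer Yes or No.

Yes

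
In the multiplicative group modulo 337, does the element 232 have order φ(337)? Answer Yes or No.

φ(337) = 337 − 1 = 336 = 2^4 · 3 · 7.
232 is a primitive root mod 337 iff 232^(φ(337)/q) ≢ 1 for every prime q | φ(337), i.e. q ∈ {2, 3, 7}.
232^168 ≡ 336 (mod 337)  [q = 2: ≢ 1 ✓]
232^112 ≡ 208 (mod 337)  [q = 3: ≢ 1 ✓]
232^48 ≡ 1 (mod 337)  [q = 7: ≡ 1 ✗]
Since 232^48 ≡ 1, the order of 232 divides 48 < 336, so 232 is not a primitive root.

No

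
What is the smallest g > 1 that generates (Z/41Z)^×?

φ(41) = 41 − 1 = 40 = 2^3 · 5.
Test candidates g = 2, 3, … against the prime factors q ∈ {2, 5} of φ(41): g is a generator iff g^(40/q) ≢ 1 for every such q.
g = 2: 2^20 ≡ 1 — hits 1, so not a primitive root.
g = 3: 3^20 ≡ 40; 3^8 ≡ 1 — hits 1, so not a primitive root.
g = 4: 4^20 ≡ 1 — hits 1, so not a primitive root.
g = 5: 5^20 ≡ 1 — hits 1, so not a primitive root.
g = 6: 6^20 ≡ 40; 6^8 ≡ 10 — none is 1, so 6 is a primitive root.
Hence the least primitive root of 41 is 6.

6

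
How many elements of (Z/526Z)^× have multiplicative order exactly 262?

φ(526) = φ(2)·φ(263) = 1·262 = 262 = 2 · 131.
Since (Z/526Z)^× is cyclic of order 262, the number of elements of order d is φ(d) when d | 262 and 0 otherwise.
262 = 2 · 131 divides 262, and φ(262) = 130.

130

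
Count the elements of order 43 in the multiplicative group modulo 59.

φ(59) = 59 − 1 = 58 = 2 · 29.
(Z/59Z)^× is cyclic (|G| = 58); a cyclic group of order m has exactly φ(d) elements of each order d | m, and none otherwise.
Here 58 is not a multiple of 43, so there are no elements of order 43.

0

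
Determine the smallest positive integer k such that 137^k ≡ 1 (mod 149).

ord(137) | φ(149) = 149 − 1 = 148 = 2^2 · 37.
Divisors of 148: 1, 2, 4, 37, 74, 148.
Check 137^d mod 149 for each divisor in increasing order:
137^1 ≡ 137 (mod 149)
137^2 ≡ 144 (mod 149)
137^4 ≡ 25 (mod 149)
137^37 ≡ 44 (mod 149)
137^74 ≡ 148 (mod 149)
137^148 ≡ 1 (mod 149) ✓
The smallest such exponent is 148, so the order of 137 is 148.

148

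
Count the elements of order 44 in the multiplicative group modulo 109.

φ(109) = 109 − 1 = 108 = 2^2 · 3^3.
In a cyclic group of order 108, there are φ(d) elements of order d for each divisor d of 108, and zero for non-divisors.
44 does not divide 108, so no element of (Z/109Z)^× has order 44.

0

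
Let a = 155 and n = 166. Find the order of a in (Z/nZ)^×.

82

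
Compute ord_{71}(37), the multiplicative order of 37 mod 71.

7

ord(37) | φ(71) = 71 − 1 = 70 = 2 · 5 · 7.
Divisors of 70: 1, 2, 5, 7, 10, 14, 35, 70.
Check 37^d mod 71 for each divisor in increasing order:
37^1 ≡ 37 (mod 71)
37^2 ≡ 20 (mod 71)
37^5 ≡ 32 (mod 71)
37^7 ≡ 1 (mod 71) ✓
Therefore the multiplicative order of 37 modulo 71 is 7.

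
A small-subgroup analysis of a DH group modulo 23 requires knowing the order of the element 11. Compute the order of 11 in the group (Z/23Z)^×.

The order of 11 must divide φ(23) = 23 − 1 = 22 = 2 · 11.
Divisors of 22: 1, 2, 11, 22.
Compute 11^d (mod 23) for the divisors d until we hit 1:
11^1 ≡ 11 (mod 23)
11^2 ≡ 6 (mod 23)
11^11 ≡ 22 (mod 23)
11^22 ≡ 1 (mod 23) ✓
Therefore the multiplicative order of 11 modulo 23 is 22.

22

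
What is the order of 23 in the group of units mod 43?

21

Since 23 ∈ (Z/43Z)^×, its order divides φ(43) = 43 − 1 = 42 = 2 · 3 · 7.
Divisors of 42: 1, 2, 3, 6, 7, 14, 21, 42.
Compute 23^d (mod 43) for the divisors d until we hit 1:
23^1 ≡ 23 (mod 43)
23^2 ≡ 13 (mod 43)
23^3 ≡ 41 (mod 43)
23^6 ≡ 4 (mod 43)
23^7 ≡ 6 (mod 43)
23^14 ≡ 36 (mod 43)
23^21 ≡ 1 (mod 43) ✓
The smallest such exponent is 21, so the order of 23 is 21.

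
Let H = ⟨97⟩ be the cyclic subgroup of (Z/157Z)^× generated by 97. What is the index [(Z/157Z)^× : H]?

1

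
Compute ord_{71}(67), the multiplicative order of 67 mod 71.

70

By Lagrange's theorem, ord_71(67) divides φ(71) = 71 − 1 = 70 = 2 · 5 · 7.
Divisors of 70: 1, 2, 5, 7, 10, 14, 35, 70.
Test each divisor d:
67^1 ≡ 67 (mod 71)
67^2 ≡ 16 (mod 71)
67^5 ≡ 41 (mod 71)
67^7 ≡ 17 (mod 71)
67^10 ≡ 48 (mod 71)
67^14 ≡ 5 (mod 71)
67^35 ≡ 70 (mod 71)
67^70 ≡ 1 (mod 71) ✓
Therefore the multiplicative order of 67 modulo 71 is 70.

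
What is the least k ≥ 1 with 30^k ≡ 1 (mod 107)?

53

The order of 30 must divide φ(107) = 107 − 1 = 106 = 2 · 53.
Divisors of 106: 1, 2, 53, 106.
Check 30^d mod 107 for each divisor in increasing order:
30^1 ≡ 30 (mod 107)
30^2 ≡ 44 (mod 107)
30^53 ≡ 1 (mod 107) ✓
So ord_107(30) = 53.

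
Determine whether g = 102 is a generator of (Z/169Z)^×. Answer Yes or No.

Yes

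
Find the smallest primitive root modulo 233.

3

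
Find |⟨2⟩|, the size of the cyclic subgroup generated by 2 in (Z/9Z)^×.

6

Since 2 ∈ (Z/9Z)^×, its order divides φ(9) = φ(3^2) = 3·(3−1) = 6 = 2 · 3.
Divisors of 6: 1, 2, 3, 6.
Check 2^d mod 9 for each divisor in increasing order:
2^1 ≡ 2 (mod 9)
2^2 ≡ 4 (mod 9)
2^3 ≡ 8 (mod 9)
2^6 ≡ 1 (mod 9) ✓
The smallest such exponent is 6, so the order of 2 is 6.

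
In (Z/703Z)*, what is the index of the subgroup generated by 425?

18

Since 425 ∈ (Z/703Z)^×, its order divides φ(703) = φ(19·37) = (19−1)·(37−1) = 18·36 = 648 = 2^3 · 3^4.
Divisors of 648: 1, 2, 3, 4, 6, 8, 9, 12, 18, 24, 27, 36, 54, 72, 81, 108, 162, 216, 324, 648.
Test each divisor d:
425^1 ≡ 425 (mod 703)
425^2 ≡ 657 (mod 703)
425^3 ≡ 134 (mod 703)
425^4 ≡ 7 (mod 703)
425^6 ≡ 381 (mod 703)
425^8 ≡ 49 (mod 703)
425^9 ≡ 438 (mod 703)
425^12 ≡ 343 (mod 703)
425^18 ≡ 628 (mod 703)
425^24 ≡ 248 (mod 703)
425^27 ≡ 191 (mod 703)
425^36 ≡ 1 (mod 703) ✓
So ord_703(425) = 36, hence |⟨425⟩| = 36.
Index = |(Z/703Z)^×| / |⟨425⟩| = 648 / 36 = 18.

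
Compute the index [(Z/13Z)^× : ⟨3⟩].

By Lagrange's theorem, ord_13(3) divides φ(13) = 13 − 1 = 12 = 2^2 · 3.
Divisors of 12: 1, 2, 3, 4, 6, 12.
Check 3^d mod 13 for each divisor in increasing order:
3^1 ≡ 3 (mod 13)
3^2 ≡ 9 (mod 13)
3^3 ≡ 1 (mod 13) ✓
So ord_13(3) = 3, hence |⟨3⟩| = 3.
The index is φ(13) / ord(3) = 12 / 3 = 4.

4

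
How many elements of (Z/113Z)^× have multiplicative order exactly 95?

0

φ(113) = 113 − 1 = 112 = 2^4 · 7.
Since (Z/113Z)^× is cyclic of order 112, the number of elements of order d is φ(d) when d | 112 and 0 otherwise.
95 does not divide 112, so no element of (Z/113Z)^× has order 95.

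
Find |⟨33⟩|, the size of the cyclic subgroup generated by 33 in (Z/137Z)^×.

By Lagrange's theorem, ord_137(33) divides φ(137) = 137 − 1 = 136 = 2^3 · 17.
Divisors of 136: 1, 2, 4, 8, 17, 34, 68, 136.
Check 33^d mod 137 for each divisor in increasing order:
33^1 ≡ 33 (mod 137)
33^2 ≡ 130 (mod 137)
33^4 ≡ 49 (mod 137)
33^8 ≡ 72 (mod 137)
33^17 ≡ 96 (mod 137)
33^34 ≡ 37 (mod 137)
33^68 ≡ 136 (mod 137)
33^136 ≡ 1 (mod 137) ✓
The smallest such exponent is 136, so the order of 33 is 136.

136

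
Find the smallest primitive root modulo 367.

6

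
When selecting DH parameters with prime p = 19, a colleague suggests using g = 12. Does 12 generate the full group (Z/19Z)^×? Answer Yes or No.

No

φ(19) = 19 − 1 = 18 = 2 · 3^2.
12 is a primitive root mod 19 iff 12^(φ(19)/q) ≢ 1 for every prime q | φ(19), i.e. q ∈ {2, 3}.
12^9 ≡ 18 (mod 19)  [q = 2: ≢ 1 ✓]
12^6 ≡ 1 (mod 19)  [q = 3: ≡ 1 ✗]
12^6 ≡ 1 shows ord(12) | 6, strictly less than φ(19); not a primitive root.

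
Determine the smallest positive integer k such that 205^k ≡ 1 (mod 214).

106

Since 205 ∈ (Z/214Z)^×, its order divides φ(214) = φ(2)·φ(107) = 1·106 = 106 = 2 · 53.
Divisors of 106: 1, 2, 53, 106.
Evaluate successive powers at the divisors of 106:
205^1 ≡ 205 (mod 214)
205^2 ≡ 81 (mod 214)
205^53 ≡ 213 (mod 214)
205^106 ≡ 1 (mod 214) ✓
So ord_214(205) = 106.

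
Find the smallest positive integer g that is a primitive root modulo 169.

2

φ(169) = φ(13^2) = 13·(13−1) = 156 = 2^2 · 3 · 13.
g is a primitive root iff g^(156/q) ≢ 1 (mod 169) for each prime q ∈ {2, 3, 13}.
g = 2: 2^78 ≡ 168; 2^52 ≡ 146; 2^12 ≡ 40 — none is 1, so 2 is a primitive root.
So 2 is the smallest generator of (Z/169Z)^×.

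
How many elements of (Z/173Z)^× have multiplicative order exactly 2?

1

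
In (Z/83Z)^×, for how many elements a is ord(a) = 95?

φ(83) = 83 − 1 = 82 = 2 · 41.
(Z/83Z)^× is cyclic (|G| = 82); a cyclic group of order m has exactly φ(d) elements of each order d | m, and none otherwise.
Here 82 is not a multiple of 95, so there are no elements of order 95.

0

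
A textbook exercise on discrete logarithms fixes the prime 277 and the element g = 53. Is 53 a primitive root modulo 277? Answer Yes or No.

Yes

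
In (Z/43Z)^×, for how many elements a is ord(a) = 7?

6

φ(43) = 43 − 1 = 42 = 2 · 3 · 7.
Since (Z/43Z)^× is cyclic of order 42, the number of elements of order d is φ(d) when d | 42 and 0 otherwise.
7 | 42, and φ(7) = 7 − 1 = 6.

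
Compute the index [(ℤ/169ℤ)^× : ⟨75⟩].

The order of 75 must divide φ(169) = φ(13^2) = 13·(13−1) = 156 = 2^2 · 3 · 13.
Divisors of 156: 1, 2, 3, 4, 6, 12, 13, 26, 39, 52, 78, 156.
Evaluate successive powers at the divisors of 156:
75^1 ≡ 75 (mod 169)
75^2 ≡ 48 (mod 169)
75^3 ≡ 51 (mod 169)
75^4 ≡ 107 (mod 169)
75^6 ≡ 66 (mod 169)
75^12 ≡ 131 (mod 169)
75^13 ≡ 23 (mod 169)
75^26 ≡ 22 (mod 169)
75^39 ≡ 168 (mod 169)
75^52 ≡ 146 (mod 169)
75^78 ≡ 1 (mod 169) ✓
Thus |⟨75⟩| = ord(75) = 78.
Index = |(Z/169Z)^×| / |⟨75⟩| = 156 / 78 = 2.

2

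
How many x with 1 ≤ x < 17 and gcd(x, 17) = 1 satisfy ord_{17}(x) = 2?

1

φ(17) = 17 − 1 = 16 = 2^4.
In a cyclic group of order 16, there are φ(d) elements of order d for each divisor d of 16, and zero for non-divisors.
2 | 16, and φ(2) = 2 − 1 = 1.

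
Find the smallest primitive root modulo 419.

2

φ(419) = 419 − 1 = 418 = 2 · 11 · 19.
g is a primitive root iff g^(418/q) ≢ 1 (mod 419) for each prime q ∈ {2, 11, 19}.
g = 2: 2^209 ≡ 418; 2^38 ≡ 334; 2^22 ≡ 114 — none is 1, so 2 is a primitive root.
So 2 is the smallest generator of (Z/419Z)^×.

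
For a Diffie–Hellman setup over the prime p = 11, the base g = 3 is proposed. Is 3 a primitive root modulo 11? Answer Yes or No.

φ(11) = 11 − 1 = 10 = 2 · 5.
Test 3^(10/q) mod 11 for each prime factor q of 10:
3^5 ≡ 1 (mod 11)  [q = 2: ≡ 1 ✗]
3^2 ≡ 9 (mod 11)  [q = 5: ≢ 1 ✓]
Since 3^5 ≡ 1, the order of 3 divides 5 < 10, so 3 is not a primitive root.

No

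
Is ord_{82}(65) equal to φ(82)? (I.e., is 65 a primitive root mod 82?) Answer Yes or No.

Yes

φ(82) = φ(2)·φ(41) = 1·40 = 40 = 2^3 · 5.
An element g generates (Z/82Z)^× iff g^(40/q) ≢ 1 (mod 82) for each prime q ∈ {2, 5}.
65^20 ≡ 81 (mod 82)  [q = 2: ≢ 1 ✓]
65^8 ≡ 57 (mod 82)  [q = 5: ≢ 1 ✓]
All checks pass, so 65 has order 40 and is a primitive root modulo 82.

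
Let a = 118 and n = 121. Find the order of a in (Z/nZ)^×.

10

ord(118) | φ(121) = φ(11^2) = 11·(11−1) = 110 = 2 · 5 · 11.
Divisors of 110: 1, 2, 5, 10, 11, 22, 55, 110.
Compute 118^d (mod 121) for the divisors d until we hit 1:
118^1 ≡ 118 (mod 121)
118^2 ≡ 9 (mod 121)
118^5 ≡ 120 (mod 121)
118^10 ≡ 1 (mod 121) ✓
The smallest such exponent is 10, so the order of 118 is 10.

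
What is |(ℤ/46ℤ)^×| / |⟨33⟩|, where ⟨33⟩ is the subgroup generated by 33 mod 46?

1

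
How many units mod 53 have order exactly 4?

2

φ(53) = 53 − 1 = 52 = 2^2 · 13.
Since (Z/53Z)^× is cyclic of order 52, the number of elements of order d is φ(d) when d | 52 and 0 otherwise.
4 = 2^2 divides 52, and φ(4) = 2.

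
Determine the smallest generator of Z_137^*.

3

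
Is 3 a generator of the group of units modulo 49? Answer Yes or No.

φ(49) = φ(7^2) = 7·(7−1) = 42 = 2 · 3 · 7.
3 is a primitive root mod 49 iff 3^(φ(49)/q) ≢ 1 for every prime q | φ(49), i.e. q ∈ {2, 3, 7}.
3^21 ≡ 48 (mod 49)  [q = 2: ≢ 1 ✓]
3^14 ≡ 30 (mod 49)  [q = 3: ≢ 1 ✓]
3^6 ≡ 43 (mod 49)  [q = 7: ≢ 1 ✓]
None equal 1, so ord_49(3) = 42: 3 is a primitive root.

Yes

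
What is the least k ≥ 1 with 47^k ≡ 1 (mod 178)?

By Lagrange's theorem, ord_178(47) divides φ(178) = φ(2)·φ(89) = 1·88 = 88 = 2^3 · 11.
Divisors of 88: 1, 2, 4, 8, 11, 22, 44, 88.
Compute 47^d (mod 178) for the divisors d until we hit 1:
47^1 ≡ 47 (mod 178)
47^2 ≡ 73 (mod 178)
47^4 ≡ 167 (mod 178)
47^8 ≡ 121 (mod 178)
47^11 ≡ 55 (mod 178)
47^22 ≡ 177 (mod 178)
47^44 ≡ 1 (mod 178) ✓
Therefore the multiplicative order of 47 modulo 178 is 44.

44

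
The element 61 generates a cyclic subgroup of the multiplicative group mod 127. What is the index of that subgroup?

6

By Lagrange's theorem, ord_127(61) divides φ(127) = 127 − 1 = 126 = 2 · 3^2 · 7.
Divisors of 126: 1, 2, 3, 6, 7, 9, 14, 18, 21, 42, 63, 126.
Compute 61^d (mod 127) for the divisors d until we hit 1:
61^1 ≡ 61 (mod 127)
61^2 ≡ 38 (mod 127)
61^3 ≡ 32 (mod 127)
61^6 ≡ 8 (mod 127)
61^7 ≡ 107 (mod 127)
61^9 ≡ 2 (mod 127)
61^14 ≡ 19 (mod 127)
61^18 ≡ 4 (mod 127)
61^21 ≡ 1 (mod 127) ✓
So ord_127(61) = 21, hence |⟨61⟩| = 21.
[(Z/127Z)^× : ⟨61⟩] = 126/21 = 6.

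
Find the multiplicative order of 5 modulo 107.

Since 5 ∈ (Z/107Z)^×, its order divides φ(107) = 107 − 1 = 106 = 2 · 53.
Divisors of 106: 1, 2, 53, 106.
Evaluate successive powers at the divisors of 106:
5^1 ≡ 5
5^2 ≡ 25
5^53 ≡ 106
5^106 ≡ 1
The smallest such exponent is 106, so the order of 5 is 106.

106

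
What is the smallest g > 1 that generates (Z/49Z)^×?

3

φ(49) = φ(7^2) = 7·(7−1) = 42 = 2 · 3 · 7.
g is a primitive root iff g^(42/q) ≢ 1 (mod 49) for each prime q ∈ {2, 3, 7}.
g = 2: 2^21 ≡ 1 — hits 1, so not a primitive root.
g = 3: 3^21 ≡ 48; 3^14 ≡ 30; 3^6 ≡ 43 — none is 1, so 3 is a primitive root.
The smallest primitive root modulo 49 is 3.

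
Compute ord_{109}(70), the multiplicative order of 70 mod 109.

Since 70 ∈ (Z/109Z)^×, its order divides φ(109) = 109 − 1 = 108 = 2^2 · 3^3.
Divisors of 108: 1, 2, 3, 4, 6, 9, 12, 18, 27, 36, 54, 108.
Check 70^d mod 109 for each divisor in increasing order:
70^1 ≡ 70 (mod 109)
70^2 ≡ 104 (mod 109)
70^3 ≡ 86 (mod 109)
70^4 ≡ 25 (mod 109)
70^6 ≡ 93 (mod 109)
70^9 ≡ 41 (mod 109)
70^12 ≡ 38 (mod 109)
70^18 ≡ 46 (mod 109)
70^27 ≡ 33 (mod 109)
70^36 ≡ 45 (mod 109)
70^54 ≡ 108 (mod 109)
70^108 ≡ 1 (mod 109) ✓
The smallest such exponent is 108, so the order of 70 is 108.

108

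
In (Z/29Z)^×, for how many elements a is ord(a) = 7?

6

φ(29) = 29 − 1 = 28 = 2^2 · 7.
(Z/29Z)^× is cyclic (|G| = 28); a cyclic group of order m has exactly φ(d) elements of each order d | m, and none otherwise.
7 | 28, and φ(7) = 7 − 1 = 6.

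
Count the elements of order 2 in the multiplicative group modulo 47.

1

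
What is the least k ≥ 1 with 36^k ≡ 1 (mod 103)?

51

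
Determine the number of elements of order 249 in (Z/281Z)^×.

φ(281) = 281 − 1 = 280 = 2^3 · 5 · 7.
(Z/281Z)^× is cyclic (|G| = 280); a cyclic group of order m has exactly φ(d) elements of each order d | m, and none otherwise.
Here 280 is not a multiple of 249, so there are no elements of order 249.

0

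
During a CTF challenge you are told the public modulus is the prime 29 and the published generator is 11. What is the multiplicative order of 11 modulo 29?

The order of 11 must divide φ(29) = 29 − 1 = 28 = 2^2 · 7.
Divisors of 28: 1, 2, 4, 7, 14, 28.
Evaluate successive powers at the divisors of 28:
11^1 ≡ 11 (mod 29)
11^2 ≡ 5 (mod 29)
11^4 ≡ 25 (mod 29)
11^7 ≡ 12 (mod 29)
11^14 ≡ 28 (mod 29)
11^28 ≡ 1 (mod 29) ✓
The smallest such exponent is 28, so the order of 11 is 28.

28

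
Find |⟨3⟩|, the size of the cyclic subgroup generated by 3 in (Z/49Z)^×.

42

Since 3 ∈ (Z/49Z)^×, its order divides φ(49) = φ(7^2) = 7·(7−1) = 42 = 2 · 3 · 7.
Divisors of 42: 1, 2, 3, 6, 7, 14, 21, 42.
Test each divisor d:
3^1 ≡ 3 (mod 49)
3^2 ≡ 9 (mod 49)
3^3 ≡ 27 (mod 49)
3^6 ≡ 43 (mod 49)
3^7 ≡ 31 (mod 49)
3^14 ≡ 30 (mod 49)
3^21 ≡ 48 (mod 49)
3^42 ≡ 1 (mod 49) ✓
The smallest such exponent is 42, so the order of 3 is 42.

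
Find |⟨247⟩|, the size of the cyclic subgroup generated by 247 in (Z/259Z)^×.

18

ord(247) | φ(259) = φ(7·37) = (7−1)·(37−1) = 6·36 = 216 = 2^3 · 3^3.
Divisors of 216: 1, 2, 3, 4, 6, 8, 9, 12, 18, 24, 27, 36, 54, 72, 108, 216.
Compute 247^d (mod 259) for the divisors d until we hit 1:
247^1 ≡ 247 (mod 259)
247^2 ≡ 144 (mod 259)
247^3 ≡ 85 (mod 259)
247^4 ≡ 16 (mod 259)
247^6 ≡ 232 (mod 259)
247^8 ≡ 256 (mod 259)
247^9 ≡ 36 (mod 259)
247^12 ≡ 211 (mod 259)
247^18 ≡ 1 (mod 259) ✓
Hence ord(247) = 18.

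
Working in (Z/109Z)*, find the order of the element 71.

ord(71) | φ(109) = 109 − 1 = 108 = 2^2 · 3^3.
Divisors of 108: 1, 2, 3, 4, 6, 9, 12, 18, 27, 36, 54, 108.
Evaluate successive powers at the divisors of 108:
71^1 ≡ 71 (mod 109)
71^2 ≡ 27 (mod 109)
71^3 ≡ 64 (mod 109)
71^4 ≡ 75 (mod 109)
71^6 ≡ 63 (mod 109)
71^9 ≡ 108 (mod 109)
71^12 ≡ 45 (mod 109)
71^18 ≡ 1 (mod 109) ✓
The smallest such exponent is 18, so the order of 71 is 18.

18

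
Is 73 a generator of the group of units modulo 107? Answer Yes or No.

Yes

φ(107) = 107 − 1 = 106 = 2 · 53.
It suffices to check that the order of 73 is not a proper divisor of 106: compute 73^(106/q) for q ∈ {2, 53}.
73^53 ≡ 106 (mod 107)  [q = 2: ≢ 1 ✓]
73^2 ≡ 86 (mod 107)  [q = 53: ≢ 1 ✓]
None equal 1, so ord_107(73) = 106: 73 is a primitive root.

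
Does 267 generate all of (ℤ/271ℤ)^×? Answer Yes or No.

φ(271) = 271 − 1 = 270 = 2 · 3^3 · 5.
Test 267^(270/q) mod 271 for each prime factor q of 270:
267^135 ≡ 270 (mod 271)  [q = 2: ≢ 1 ✓]
267^90 ≡ 28 (mod 271)  [q = 3: ≢ 1 ✓]
267^54 ≡ 187 (mod 271)  [q = 5: ≢ 1 ✓]
None equal 1, so ord_271(267) = 270: 267 is a primitive root.

Yes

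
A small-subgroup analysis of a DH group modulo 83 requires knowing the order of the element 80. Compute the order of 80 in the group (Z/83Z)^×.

82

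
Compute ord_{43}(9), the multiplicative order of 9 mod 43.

By Lagrange's theorem, ord_43(9) divides φ(43) = 43 − 1 = 42 = 2 · 3 · 7.
Divisors of 42: 1, 2, 3, 6, 7, 14, 21, 42.
Compute 9^d (mod 43) for the divisors d until we hit 1:
9^1 ≡ 9 (mod 43)
9^2 ≡ 38 (mod 43)
9^3 ≡ 41 (mod 43)
9^6 ≡ 4 (mod 43)
9^7 ≡ 36 (mod 43)
9^14 ≡ 6 (mod 43)
9^21 ≡ 1 (mod 43) ✓
Therefore the multiplicative order of 9 modulo 43 is 21.

21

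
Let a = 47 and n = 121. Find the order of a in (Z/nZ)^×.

By Lagrange's theorem, ord_121(47) divides φ(121) = φ(11^2) = 11·(11−1) = 110 = 2 · 5 · 11.
Divisors of 110: 1, 2, 5, 10, 11, 22, 55, 110.
Compute 47^d (mod 121) for the divisors d until we hit 1:
47^1 ≡ 47
47^2 ≡ 31
47^5 ≡ 34
47^10 ≡ 67
47^11 ≡ 3
47^22 ≡ 9
47^55 ≡ 1
So ord_121(47) = 55.

55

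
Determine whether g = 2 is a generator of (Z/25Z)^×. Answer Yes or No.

φ(25) = φ(5^2) = 5·(5−1) = 20 = 2^2 · 5.
It suffices to check that the order of 2 is not a proper divisor of 20: compute 2^(20/q) for q ∈ {2, 5}.
2^10 ≡ 24 (mod 25)  [q = 2: ≢ 1 ✓]
2^4 ≡ 16 (mod 25)  [q = 5: ≢ 1 ✓]
None equal 1, so ord_25(2) = 20: 2 is a primitive root.

Yes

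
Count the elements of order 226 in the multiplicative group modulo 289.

0

φ(289) = φ(17^2) = 17·(17−1) = 272 = 2^4 · 17.
Since (Z/289Z)^× is cyclic of order 272, the number of elements of order d is φ(d) when d | 272 and 0 otherwise.
Since 226 ∤ 272, the count is 0.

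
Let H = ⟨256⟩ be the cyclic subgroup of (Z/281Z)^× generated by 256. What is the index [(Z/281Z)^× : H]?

ord(256) | φ(281) = 281 − 1 = 280 = 2^3 · 5 · 7.
Divisors of 280: 1, 2, 4, 5, 7, 8, 10, 14, 20, 28, 35, 40, 56, 70, 140, 280.
Test each divisor d:
256^1 ≡ 256 (mod 281)
256^2 ≡ 63 (mod 281)
256^4 ≡ 35 (mod 281)
256^5 ≡ 249 (mod 281)
256^7 ≡ 232 (mod 281)
256^8 ≡ 101 (mod 281)
256^10 ≡ 181 (mod 281)
256^14 ≡ 153 (mod 281)
256^20 ≡ 165 (mod 281)
256^28 ≡ 86 (mod 281)
256^35 ≡ 1 (mod 281) ✓
So ord_281(256) = 35, hence |⟨256⟩| = 35.
Index = |(Z/281Z)^×| / |⟨256⟩| = 280 / 35 = 8.

8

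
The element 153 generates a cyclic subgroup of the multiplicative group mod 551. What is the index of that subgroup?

18

Since 153 ∈ (Z/551Z)^×, its order divides φ(551) = φ(19·29) = (19−1)·(29−1) = 18·28 = 504 = 2^3 · 3^2 · 7.
Divisors of 504: 1, 2, 3, 4, 6, 7, 8, 9, 12, 14, 18, 21, 24, 28, 36, 42, 56, 63, 72, 84, 126, 168, 252, 504.
Compute 153^d (mod 551) for the divisors d until we hit 1:
153^1 ≡ 153 (mod 551)
153^2 ≡ 267 (mod 551)
153^3 ≡ 77 (mod 551)
153^4 ≡ 210 (mod 551)
153^6 ≡ 419 (mod 551)
153^7 ≡ 191 (mod 551)
153^8 ≡ 20 (mod 551)
153^9 ≡ 305 (mod 551)
153^12 ≡ 343 (mod 551)
153^14 ≡ 115 (mod 551)
153^18 ≡ 457 (mod 551)
153^21 ≡ 476 (mod 551)
153^24 ≡ 286 (mod 551)
153^28 ≡ 1 (mod 551) ✓
The order of 153 is 28, so the subgroup it generates has 28 elements.
The index is φ(551) / ord(153) = 504 / 28 = 18.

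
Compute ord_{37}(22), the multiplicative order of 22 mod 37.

36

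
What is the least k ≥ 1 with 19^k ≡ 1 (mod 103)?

Since 19 ∈ (Z/103Z)^×, its order divides φ(103) = 103 − 1 = 102 = 2 · 3 · 17.
Divisors of 102: 1, 2, 3, 6, 17, 34, 51, 102.
Evaluate successive powers at the divisors of 102:
19^1 ≡ 19
19^2 ≡ 52
19^3 ≡ 61
19^6 ≡ 13
19^17 ≡ 56
19^34 ≡ 46
19^51 ≡ 1
So ord_103(19) = 51.

51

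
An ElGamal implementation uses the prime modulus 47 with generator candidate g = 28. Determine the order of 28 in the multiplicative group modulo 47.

ord(28) | φ(47) = 47 − 1 = 46 = 2 · 23.
Divisors of 46: 1, 2, 23, 46.
Check 28^d mod 47 for each divisor in increasing order:
28^1 ≡ 28
28^2 ≡ 32
28^23 ≡ 1
The smallest such exponent is 23, so the order of 28 is 23.

23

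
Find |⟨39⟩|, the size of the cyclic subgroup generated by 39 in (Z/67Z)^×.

33

ord(39) | φ(67) = 67 − 1 = 66 = 2 · 3 · 11.
Divisors of 66: 1, 2, 3, 6, 11, 22, 33, 66.
Check 39^d mod 67 for each divisor in increasing order:
39^1 ≡ 39
39^2 ≡ 47
39^3 ≡ 24
39^6 ≡ 40
39^11 ≡ 29
39^22 ≡ 37
39^33 ≡ 1
Therefore the multiplicative order of 39 modulo 67 is 33.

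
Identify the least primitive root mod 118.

11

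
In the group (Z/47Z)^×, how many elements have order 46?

φ(47) = 47 − 1 = 46 = 2 · 23.
(Z/47Z)^× is cyclic (|G| = 46); a cyclic group of order m has exactly φ(d) elements of each order d | m, and none otherwise.
46 = 2 · 23 divides 46, and φ(46) = 22.

22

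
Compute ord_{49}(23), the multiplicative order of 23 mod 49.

21

ord(23) | φ(49) = φ(7^2) = 7·(7−1) = 42 = 2 · 3 · 7.
Divisors of 42: 1, 2, 3, 6, 7, 14, 21, 42.
Test each divisor d:
23^1 ≡ 23
23^2 ≡ 39
23^3 ≡ 15
23^6 ≡ 29
23^7 ≡ 30
23^14 ≡ 18
23^21 ≡ 1
So ord_49(23) = 21.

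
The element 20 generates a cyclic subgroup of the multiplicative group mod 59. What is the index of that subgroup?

2

Since 20 ∈ (Z/59Z)^×, its order divides φ(59) = 59 − 1 = 58 = 2 · 29.
Divisors of 58: 1, 2, 29, 58.
Evaluate successive powers at the divisors of 58:
20^1 ≡ 20 (mod 59)
20^2 ≡ 46 (mod 59)
20^29 ≡ 1 (mod 59) ✓
Thus |⟨20⟩| = ord(20) = 29.
The index is φ(59) / ord(20) = 58 / 29 = 2.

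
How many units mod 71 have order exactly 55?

0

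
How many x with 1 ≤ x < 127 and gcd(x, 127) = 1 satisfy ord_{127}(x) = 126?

36

φ(127) = 127 − 1 = 126 = 2 · 3^2 · 7.
Since (Z/127Z)^× is cyclic of order 126, the number of elements of order d is φ(d) when d | 126 and 0 otherwise.
126 = 2 · 3^2 · 7 divides 126, and φ(126) = 36.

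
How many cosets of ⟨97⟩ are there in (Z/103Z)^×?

The order of 97 must divide φ(103) = 103 − 1 = 102 = 2 · 3 · 17.
Divisors of 102: 1, 2, 3, 6, 17, 34, 51, 102.
Test each divisor d:
97^1 ≡ 97
97^2 ≡ 36
97^3 ≡ 93
97^6 ≡ 100
97^17 ≡ 56
97^34 ≡ 46
97^51 ≡ 1
Thus |⟨97⟩| = ord(97) = 51.
The index is φ(103) / ord(97) = 102 / 51 = 2.

2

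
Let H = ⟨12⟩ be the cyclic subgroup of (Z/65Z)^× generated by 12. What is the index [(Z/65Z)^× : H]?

The order of 12 must divide φ(65) = φ(5·13) = (5−1)·(13−1) = 4·12 = 48 = 2^4 · 3.
Divisors of 48: 1, 2, 3, 4, 6, 8, 12, 16, 24, 48.
Compute 12^d (mod 65) for the divisors d until we hit 1:
12^1 ≡ 12 (mod 65)
12^2 ≡ 14 (mod 65)
12^3 ≡ 38 (mod 65)
12^4 ≡ 1 (mod 65) ✓
The order of 12 is 4, so the subgroup it generates has 4 elements.
Index = |(Z/65Z)^×| / |⟨12⟩| = 48 / 4 = 12.

12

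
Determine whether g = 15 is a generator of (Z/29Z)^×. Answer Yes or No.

Yes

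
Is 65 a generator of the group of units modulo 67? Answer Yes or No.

φ(67) = 67 − 1 = 66 = 2 · 3 · 11.
It suffices to check that the order of 65 is not a proper divisor of 66: compute 65^(66/q) for q ∈ {2, 3, 11}.
65^33 ≡ 1 (mod 67)  [q = 2: ≡ 1 ✗]
65^22 ≡ 37 (mod 67)  [q = 3: ≢ 1 ✓]
65^6 ≡ 64 (mod 67)  [q = 11: ≢ 1 ✓]
The check at q = 2 fails, so 65 generates a proper subgroup.

No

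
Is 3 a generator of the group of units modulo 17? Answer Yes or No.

φ(17) = 17 − 1 = 16 = 2^4.
Test 3^(16/q) mod 17 for each prime factor q of 16:
3^8 ≡ 16 (mod 17)  [q = 2: ≢ 1 ✓]
Every test exponent gives a nontrivial residue, hence 3 generates the full group.

Yes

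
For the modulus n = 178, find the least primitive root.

φ(178) = φ(2)·φ(89) = 1·88 = 88 = 2^3 · 11.
g is a primitive root iff g^(88/q) ≢ 1 (mod 178) for each prime q ∈ {2, 11}.
g = 2: gcd(2, 178) = 2 > 1, not a unit — skip.
g = 3: 3^44 ≡ 177; 3^8 ≡ 153 — none is 1, so 3 is a primitive root.
Hence the least primitive root of 178 is 3.

3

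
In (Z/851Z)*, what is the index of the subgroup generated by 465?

4

By Lagrange's theorem, ord_851(465) divides φ(851) = φ(23·37) = (23−1)·(37−1) = 22·36 = 792 = 2^3 · 3^2 · 11.
Divisors of 792: 1, 2, 3, 4, 6, 8, 9, 11, 12, 18, 22, 24, 33, 36, 44, 66, 72, 88, 99, 132, 198, 264, 396, 792.
Evaluate successive powers at the divisors of 792:
465^1 ≡ 465 (mod 851)
465^2 ≡ 71 (mod 851)
465^3 ≡ 677 (mod 851)
465^4 ≡ 786 (mod 851)
465^6 ≡ 491 (mod 851)
465^8 ≡ 821 (mod 851)
465^9 ≡ 517 (mod 851)
465^11 ≡ 114 (mod 851)
465^12 ≡ 248 (mod 851)
465^18 ≡ 75 (mod 851)
465^22 ≡ 231 (mod 851)
465^24 ≡ 232 (mod 851)
465^33 ≡ 804 (mod 851)
465^36 ≡ 519 (mod 851)
465^44 ≡ 599 (mod 851)
465^66 ≡ 507 (mod 851)
465^72 ≡ 445 (mod 851)
465^88 ≡ 530 (mod 851)
465^99 ≡ 850 (mod 851)
465^132 ≡ 47 (mod 851)
465^198 ≡ 1 (mod 851) ✓
The order of 465 is 198, so the subgroup it generates has 198 elements.
The index is φ(851) / ord(465) = 792 / 198 = 4.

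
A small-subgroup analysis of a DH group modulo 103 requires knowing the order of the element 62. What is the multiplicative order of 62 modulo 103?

102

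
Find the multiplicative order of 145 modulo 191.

The order of 145 must divide φ(191) = 191 − 1 = 190 = 2 · 5 · 19.
Divisors of 190: 1, 2, 5, 10, 19, 38, 95, 190.
Evaluate successive powers at the divisors of 190:
145^1 ≡ 145 (mod 191)
145^2 ≡ 15 (mod 191)
145^5 ≡ 155 (mod 191)
145^10 ≡ 150 (mod 191)
145^19 ≡ 142 (mod 191)
145^38 ≡ 109 (mod 191)
145^95 ≡ 190 (mod 191)
145^190 ≡ 1 (mod 191) ✓
Hence ord(145) = 190.

190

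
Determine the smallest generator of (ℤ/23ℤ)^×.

5

φ(23) = 23 − 1 = 22 = 2 · 11.
g is a primitive root iff g^(22/q) ≢ 1 (mod 23) for each prime q ∈ {2, 11}.
g = 2: 2^11 ≡ 1 — hits 1, so not a primitive root.
g = 3: 3^11 ≡ 1 — hits 1, so not a primitive root.
g = 4: 4^11 ≡ 1 — hits 1, so not a primitive root.
g = 5: 5^11 ≡ 22; 5^2 ≡ 2 — none is 1, so 5 is a primitive root.
The smallest primitive root modulo 23 is 5.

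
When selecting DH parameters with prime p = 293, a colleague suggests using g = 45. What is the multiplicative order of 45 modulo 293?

292

The order of 45 must divide φ(293) = 293 − 1 = 292 = 2^2 · 73.
Divisors of 292: 1, 2, 4, 73, 146, 292.
Compute 45^d (mod 293) for the divisors d until we hit 1:
45^1 ≡ 45 (mod 293)
45^2 ≡ 267 (mod 293)
45^4 ≡ 90 (mod 293)
45^73 ≡ 155 (mod 293)
45^146 ≡ 292 (mod 293)
45^292 ≡ 1 (mod 293) ✓
The smallest such exponent is 292, so the order of 45 is 292.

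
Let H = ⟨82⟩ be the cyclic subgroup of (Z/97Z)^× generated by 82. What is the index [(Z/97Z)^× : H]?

1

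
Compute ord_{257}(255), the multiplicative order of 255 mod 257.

The order of 255 must divide φ(257) = 257 − 1 = 256 = 2^8.
Divisors of 256: 1, 2, 4, 8, 16, 32, 64, 128, 256.
Check 255^d mod 257 for each divisor in increasing order:
255^1 ≡ 255 (mod 257)
255^2 ≡ 4 (mod 257)
255^4 ≡ 16 (mod 257)
255^8 ≡ 256 (mod 257)
255^16 ≡ 1 (mod 257) ✓
Therefore the multiplicative order of 255 modulo 257 is 16.

16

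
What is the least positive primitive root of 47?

5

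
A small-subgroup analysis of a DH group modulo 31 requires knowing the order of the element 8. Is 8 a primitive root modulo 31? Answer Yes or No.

No

φ(31) = 31 − 1 = 30 = 2 · 3 · 5.
It suffices to check that the order of 8 is not a proper divisor of 30: compute 8^(30/q) for q ∈ {2, 3, 5}.
8^15 ≡ 1 (mod 31)  [q = 2: ≡ 1 ✗]
8^10 ≡ 1 (mod 31)  [q = 3: ≡ 1 ✗]
8^6 ≡ 8 (mod 31)  [q = 5: ≢ 1 ✓]
8^15 ≡ 1 shows ord(8) | 15, strictly less than φ(31); not a primitive root.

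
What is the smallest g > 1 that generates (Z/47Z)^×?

5

φ(47) = 47 − 1 = 46 = 2 · 23.
g is a primitive root iff g^(46/q) ≢ 1 (mod 47) for each prime q ∈ {2, 23}.
g = 2: 2^23 ≡ 1 — hits 1, so not a primitive root.
g = 3: 3^23 ≡ 1 — hits 1, so not a primitive root.
g = 4: 4^23 ≡ 1 — hits 1, so not a primitive root.
g = 5: 5^23 ≡ 46; 5^2 ≡ 25 — none is 1, so 5 is a primitive root.
So 5 is the smallest generator of (Z/47Z)^×.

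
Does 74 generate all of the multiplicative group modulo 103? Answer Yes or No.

Yes

φ(103) = 103 − 1 = 102 = 2 · 3 · 17.
It suffices to check that the order of 74 is not a proper divisor of 102: compute 74^(102/q) for q ∈ {2, 3, 17}.
74^51 ≡ 102 (mod 103)  [q = 2: ≢ 1 ✓]
74^34 ≡ 46 (mod 103)  [q = 3: ≢ 1 ✓]
74^6 ≡ 72 (mod 103)  [q = 17: ≢ 1 ✓]
Every test exponent gives a nontrivial residue, hence 74 generates the full group.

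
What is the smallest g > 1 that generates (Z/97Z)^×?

φ(97) = 97 − 1 = 96 = 2^5 · 3.
g is a primitive root iff g^(96/q) ≢ 1 (mod 97) for each prime q ∈ {2, 3}.
g = 2: 2^48 ≡ 1 — hits 1, so not a primitive root.
g = 3: 3^48 ≡ 1 — hits 1, so not a primitive root.
g = 4: 4^48 ≡ 1 — hits 1, so not a primitive root.
g = 5: 5^48 ≡ 96; 5^32 ≡ 35 — none is 1, so 5 is a primitive root.
The smallest primitive root modulo 97 is 5.

5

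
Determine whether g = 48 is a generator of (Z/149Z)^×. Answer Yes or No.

Yes

φ(149) = 149 − 1 = 148 = 2^2 · 37.
It suffices to check that the order of 48 is not a proper divisor of 148: compute 48^(148/q) for q ∈ {2, 37}.
48^74 ≡ 148 (mod 149)  [q = 2: ≢ 1 ✓]
48^4 ≡ 142 (mod 149)  [q = 37: ≢ 1 ✓]
All checks pass, so 48 has order 148 and is a primitive root modulo 149.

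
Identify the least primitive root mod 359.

7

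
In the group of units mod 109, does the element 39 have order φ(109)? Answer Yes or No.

Yes

φ(109) = 109 − 1 = 108 = 2^2 · 3^3.
An element g generates (Z/109Z)^× iff g^(108/q) ≢ 1 (mod 109) for each prime q ∈ {2, 3}.
39^54 ≡ 108 (mod 109)  [q = 2: ≢ 1 ✓]
39^36 ≡ 45 (mod 109)  [q = 3: ≢ 1 ✓]
All checks pass, so 39 has order 108 and is a primitive root modulo 109.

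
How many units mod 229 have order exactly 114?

φ(229) = 229 − 1 = 228 = 2^2 · 3 · 19.
In a cyclic group of order 228, there are φ(d) elements of order d for each divisor d of 228, and zero for non-divisors.
114 = 2 · 3 · 19 divides 228, and φ(114) = 36.

36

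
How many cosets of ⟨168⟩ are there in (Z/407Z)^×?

The order of 168 must divide φ(407) = φ(11·37) = (11−1)·(37−1) = 10·36 = 360 = 2^3 · 3^2 · 5.
Divisors of 360: 1, 2, 3, 4, 5, 6, 8, 9, 10, 12, 15, 18, 20, 24, 30, 36, 40, 45, 60, 72, 90, 120, 180, 360.
Test each divisor d:
168^1 ≡ 168 (mod 407)
168^2 ≡ 141 (mod 407)
168^3 ≡ 82 (mod 407)
168^4 ≡ 345 (mod 407)
168^5 ≡ 166 (mod 407)
168^6 ≡ 212 (mod 407)
168^8 ≡ 181 (mod 407)
168^9 ≡ 290 (mod 407)
168^10 ≡ 287 (mod 407)
168^12 ≡ 174 (mod 407)
168^15 ≡ 23 (mod 407)
168^18 ≡ 258 (mod 407)
168^20 ≡ 155 (mod 407)
168^24 ≡ 158 (mod 407)
168^30 ≡ 122 (mod 407)
168^36 ≡ 223 (mod 407)
168^40 ≡ 12 (mod 407)
168^45 ≡ 364 (mod 407)
168^60 ≡ 232 (mod 407)
168^72 ≡ 75 (mod 407)
168^90 ≡ 221 (mod 407)
168^120 ≡ 100 (mod 407)
168^180 ≡ 1 (mod 407) ✓
So ord_407(168) = 180, hence |⟨168⟩| = 180.
The index is φ(407) / ord(168) = 360 / 180 = 2.

2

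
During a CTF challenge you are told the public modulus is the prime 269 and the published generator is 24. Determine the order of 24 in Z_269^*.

ord(24) | φ(269) = 269 − 1 = 268 = 2^2 · 67.
Divisors of 268: 1, 2, 4, 67, 134, 268.
Test each divisor d:
24^1 ≡ 24 (mod 269)
24^2 ≡ 38 (mod 269)
24^4 ≡ 99 (mod 269)
24^67 ≡ 1 (mod 269) ✓
Therefore the multiplicative order of 24 modulo 269 is 67.

67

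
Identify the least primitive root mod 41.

6

φ(41) = 41 − 1 = 40 = 2^3 · 5.
Test candidates g = 2, 3, … against the prime factors q ∈ {2, 5} of φ(41): g is a generator iff g^(40/q) ≢ 1 for every such q.
g = 2: 2^20 ≡ 1 — hits 1, so not a primitive root.
g = 3: 3^20 ≡ 40; 3^8 ≡ 1 — hits 1, so not a primitive root.
g = 4: 4^20 ≡ 1 — hits 1, so not a primitive root.
g = 5: 5^20 ≡ 1 — hits 1, so not a primitive root.
g = 6: 6^20 ≡ 40; 6^8 ≡ 10 — none is 1, so 6 is a primitive root.
The smallest primitive root modulo 41 is 6.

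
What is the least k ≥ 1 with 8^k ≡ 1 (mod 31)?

5

Since 8 ∈ (Z/31Z)^×, its order divides φ(31) = 31 − 1 = 30 = 2 · 3 · 5.
Divisors of 30: 1, 2, 3, 5, 6, 10, 15, 30.
Compute 8^d (mod 31) for the divisors d until we hit 1:
8^1 ≡ 8 (mod 31)
8^2 ≡ 2 (mod 31)
8^3 ≡ 16 (mod 31)
8^5 ≡ 1 (mod 31) ✓
Therefore the multiplicative order of 8 modulo 31 is 5.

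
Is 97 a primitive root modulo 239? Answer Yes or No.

φ(239) = 239 − 1 = 238 = 2 · 7 · 17.
Test 97^(238/q) mod 239 for each prime factor q of 238:
97^119 ≡ 238 (mod 239)  [q = 2: ≢ 1 ✓]
97^34 ≡ 201 (mod 239)  [q = 7: ≢ 1 ✓]
97^14 ≡ 128 (mod 239)  [q = 17: ≢ 1 ✓]
None equal 1, so ord_239(97) = 238: 97 is a primitive root.

Yes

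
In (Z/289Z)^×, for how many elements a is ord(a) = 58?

0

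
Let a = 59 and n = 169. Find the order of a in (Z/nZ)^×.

156

ord(59) | φ(169) = φ(13^2) = 13·(13−1) = 156 = 2^2 · 3 · 13.
Divisors of 156: 1, 2, 3, 4, 6, 12, 13, 26, 39, 52, 78, 156.
Evaluate successive powers at the divisors of 156:
59^1 ≡ 59
59^2 ≡ 101
59^3 ≡ 44
59^4 ≡ 61
59^6 ≡ 77
59^12 ≡ 14
59^13 ≡ 150
59^26 ≡ 23
59^39 ≡ 70
59^52 ≡ 22
59^78 ≡ 168
59^156 ≡ 1
Therefore the multiplicative order of 59 modulo 169 is 156.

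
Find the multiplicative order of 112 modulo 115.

44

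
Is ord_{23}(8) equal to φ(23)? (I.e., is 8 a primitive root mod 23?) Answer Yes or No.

No

φ(23) = 23 − 1 = 22 = 2 · 11.
It suffices to check that the order of 8 is not a proper divisor of 22: compute 8^(22/q) for q ∈ {2, 11}.
8^11 ≡ 1 (mod 23)  [q = 2: ≡ 1 ✗]
8^2 ≡ 18 (mod 23)  [q = 11: ≢ 1 ✓]
8^11 ≡ 1 shows ord(8) | 11, strictly less than φ(23); not a primitive root.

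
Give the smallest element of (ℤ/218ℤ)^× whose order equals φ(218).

11

φ(218) = φ(2)·φ(109) = 1·108 = 108 = 2^2 · 3^3.
Test candidates g = 2, 3, … against the prime factors q ∈ {2, 3} of φ(218): g is a generator iff g^(108/q) ≢ 1 for every such q.
g = 2: gcd(2, 218) = 2 > 1, not a unit — skip.
g = 3: 3^54 ≡ 1 — hits 1, so not a primitive root.
g = 4: gcd(4, 218) = 2 > 1, not a unit — skip.
g = 5: 5^54 ≡ 1 — hits 1, so not a primitive root.
g = 6: gcd(6, 218) = 2 > 1, not a unit — skip.
g = 7: 7^54 ≡ 1 — hits 1, so not a primitive root.
g = 8: gcd(8, 218) = 2 > 1, not a unit — skip.
g = 9: 9^54 ≡ 1 — hits 1, so not a primitive root.
g = 10: gcd(10, 218) = 2 > 1, not a unit — skip.
g = 11: 11^54 ≡ 217; 11^36 ≡ 45 — none is 1, so 11 is a primitive root.
Hence the least primitive root of 218 is 11.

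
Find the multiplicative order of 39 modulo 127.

126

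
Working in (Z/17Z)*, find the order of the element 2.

ord(2) | φ(17) = 17 − 1 = 16 = 2^4.
Divisors of 16: 1, 2, 4, 8, 16.
Compute 2^d (mod 17) for the divisors d until we hit 1:
2^1 ≡ 2 (mod 17)
2^2 ≡ 4 (mod 17)
2^4 ≡ 16 (mod 17)
2^8 ≡ 1 (mod 17) ✓
Therefore the multiplicative order of 2 modulo 17 is 8.

8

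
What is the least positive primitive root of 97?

φ(97) = 97 − 1 = 96 = 2^5 · 3.
Test candidates g = 2, 3, … against the prime factors q ∈ {2, 3} of φ(97): g is a generator iff g^(96/q) ≢ 1 for every such q.
g = 2: 2^48 ≡ 1 — hits 1, so not a primitive root.
g = 3: 3^48 ≡ 1 — hits 1, so not a primitive root.
g = 4: 4^48 ≡ 1 — hits 1, so not a primitive root.
g = 5: 5^48 ≡ 96; 5^32 ≡ 35 — none is 1, so 5 is a primitive root.
Hence the least primitive root of 97 is 5.

5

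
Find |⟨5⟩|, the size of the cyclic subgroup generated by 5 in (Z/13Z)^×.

4

The order of 5 must divide φ(13) = 13 − 1 = 12 = 2^2 · 3.
Divisors of 12: 1, 2, 3, 4, 6, 12.
Compute 5^d (mod 13) for the divisors d until we hit 1:
5^1 ≡ 5 (mod 13)
5^2 ≡ 12 (mod 13)
5^3 ≡ 8 (mod 13)
5^4 ≡ 1 (mod 13) ✓
So ord_13(5) = 4.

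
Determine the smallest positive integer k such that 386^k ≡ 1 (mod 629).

144

The order of 386 must divide φ(629) = φ(17·37) = (17−1)·(37−1) = 16·36 = 576 = 2^6 · 3^2.
Divisors of 576: 1, 2, 3, 4, 6, 8, 9, 12, 16, 18, 24, 32, 36, 48, 64, 72, 96, 144, 192, 288, 576.
Evaluate successive powers at the divisors of 576:
386^1 ≡ 386
386^2 ≡ 552
386^3 ≡ 470
386^4 ≡ 268
386^6 ≡ 121
386^8 ≡ 118
386^9 ≡ 260
386^12 ≡ 174
386^16 ≡ 86
386^18 ≡ 297
386^24 ≡ 84
386^32 ≡ 477
386^36 ≡ 149
386^48 ≡ 137
386^64 ≡ 460
386^72 ≡ 186
386^96 ≡ 528
386^144 ≡ 1
Hence ord(386) = 144.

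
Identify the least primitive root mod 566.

3

φ(566) = φ(2)·φ(283) = 1·282 = 282 = 2 · 3 · 47.
Test candidates g = 2, 3, … against the prime factors q ∈ {2, 3, 47} of φ(566): g is a generator iff g^(282/q) ≢ 1 for every such q.
g = 2: gcd(2, 566) = 2 > 1, not a unit — skip.
g = 3: 3^141 ≡ 565; 3^94 ≡ 521; 3^6 ≡ 163 — none is 1, so 3 is a primitive root.
Hence the least primitive root of 566 is 3.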